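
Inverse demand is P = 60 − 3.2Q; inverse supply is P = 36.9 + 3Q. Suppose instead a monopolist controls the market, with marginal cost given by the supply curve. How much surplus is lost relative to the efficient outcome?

Competitive equilibrium: 60 − 3.2Q = 36.9 + 3Q → Q* = 3.7258, P* = 48.0774.
Marginal revenue: MR = 60 − 6.4Q. Set MR = MC: 60 − 6.4Q = 36.9 + 3Q → Q_m = 2.4574.
Price P_m = 60 − 3.2·2.4574 = 52.1363; MC(Q_m) = 36.9 + 3·2.4574 = 44.2722.
Competitive Q* = 3.7258, so ΔQ = 1.2684; wedge = 52.1363 − 44.2722 = 7.8641.
DWL = ½ × 1.2684 × 7.8641 = 4.99.

4.99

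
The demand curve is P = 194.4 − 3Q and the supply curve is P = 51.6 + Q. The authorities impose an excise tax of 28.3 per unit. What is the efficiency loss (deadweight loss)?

100.11

Competitive equilibrium: 194.4 − 3Q = 51.6 + Q → Q* = 35.7, P* = 87.3.
With the tax, the buyer price exceeds the seller price by 28.3: (194.4 − 3Q) − (51.6 + Q) = 28.3 → Q' = 28.625.
ΔQ = 35.7 − 28.625 = 7.075; the wedge equals the tax, 28.3.
Deadweight loss = ½ × 7.075 × 28.3 = 100.11.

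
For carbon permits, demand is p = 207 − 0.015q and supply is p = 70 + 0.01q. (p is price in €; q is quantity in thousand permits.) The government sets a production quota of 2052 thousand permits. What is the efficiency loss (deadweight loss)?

Competitive equilibrium: 207 − 0.015q = 70 + 0.01q → q* = 5480, p* = 124.8.
At q = 2052: demand price = 207 − 0.015·2052 = 176.22; supply price = 70 + 0.01·2052 = 90.52.
Δq = 5480 − 2052 = 3428; wedge = 176.22 − 90.52 = 85.7.
Welfare loss = ½ × 3428 × 85.7 = €146889.80 thousand.

€146889.80 thousand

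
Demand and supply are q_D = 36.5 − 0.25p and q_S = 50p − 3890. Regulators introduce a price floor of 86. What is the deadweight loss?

In inverse form: demand p = 146 − 4q, supply p = 77.8 + 0.02q.
Competitive equilibrium: 146 − 4q = 77.8 + 0.02q → q* = 16.9652, p* = 78.1393.
At the floor p = 86, quantity demanded = (146 − 86)/4 = 15.
Sellers' marginal cost at q' = 15: 77.8 + 0.02·15 = 78.1.
Δq = 16.9652 − 15 = 1.9652; wedge = 86 − 78.1 = 7.9.
Deadweight loss = ½ × 1.9652 × 7.9 = 7.76.

7.76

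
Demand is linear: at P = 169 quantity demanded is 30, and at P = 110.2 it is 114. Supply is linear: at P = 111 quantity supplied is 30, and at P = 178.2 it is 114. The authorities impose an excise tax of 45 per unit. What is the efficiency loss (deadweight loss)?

675

Demand slope = (110.2 − 169)/(114 − 30) = −0.7, so P = 190 − 0.7Q.
Supply slope = (178.2 − 111)/(114 − 30) = 0.8, so P = 87 + 0.8Q.
Competitive equilibrium: 190 − 0.7Q = 87 + 0.8Q → Q* = 68.6667, P* = 141.9333.
With the tax, the buyer price exceeds the seller price by 45: (190 − 0.7Q) − (87 + 0.8Q) = 45 → Q' = 38.6667.
ΔQ = 68.6667 − 38.6667 = 30; the wedge equals the tax, 45.
Deadweight loss = ½ × 30 × 45 = 675.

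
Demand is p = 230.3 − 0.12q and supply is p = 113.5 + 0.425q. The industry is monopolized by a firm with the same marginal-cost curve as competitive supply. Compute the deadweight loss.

407.55

Competitive equilibrium: 230.3 − 0.12q = 113.5 + 0.425q → q* = 214.3119, p* = 204.5826.
Marginal revenue: MR = 230.3 − 0.24q. Set MR = MC: 230.3 − 0.24q = 113.5 + 0.425q → q_m = 175.6391.
Price p_m = 230.3 − 0.12·175.6391 = 209.2233; MC(q_m) = 113.5 + 0.425·175.6391 = 188.1466.
Competitive q* = 214.3119, so Δq = 38.6728; wedge = 209.2233 − 188.1466 = 21.0767.
Deadweight loss = ½ × 38.6728 × 21.0767 = 407.55.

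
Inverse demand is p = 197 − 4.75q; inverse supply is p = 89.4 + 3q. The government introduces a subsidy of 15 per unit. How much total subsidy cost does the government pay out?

237.29

Competitive equilibrium: 197 − 4.75q = 89.4 + 3q → q* = 13.8839, p* = 131.0516.
The subsidy lowers effective supply by 15: p = 74.4 + 3q.
New quantity: 197 − 4.75q = 74.4 + 3q → q' = 15.8194.
Total subsidy cost = 15 × 15.8194 = 237.29.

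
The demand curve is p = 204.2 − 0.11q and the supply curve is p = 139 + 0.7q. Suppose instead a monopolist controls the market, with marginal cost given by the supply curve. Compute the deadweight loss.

Competitive equilibrium: 204.2 − 0.11q = 139 + 0.7q → q* = 80.4938, p* = 195.3457.
Marginal revenue: MR = 204.2 − 0.22q. Set MR = MC: 204.2 − 0.22q = 139 + 0.7q → q_m = 70.8696.
Price p_m = 204.2 − 0.11·70.8696 = 196.4043; MC(q_m) = 139 + 0.7·70.8696 = 188.6087.
Competitive q* = 80.4938, so Δq = 9.6242; wedge = 196.4043 − 188.6087 = 7.7956.
Deadweight loss = ½ × 9.6242 × 7.7956 = 37.51.

37.51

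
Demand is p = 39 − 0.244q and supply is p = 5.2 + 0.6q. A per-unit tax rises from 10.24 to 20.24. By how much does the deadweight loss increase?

180.57

Competitive equilibrium: 39 − 0.244q = 5.2 + 0.6q → q* = 40.0474, p* = 29.2284.
For a per-unit tax t: Δq = t/0.844, so DWL = ½·t·(t/0.844) = t²/1.688.
At t = 10.24: DWL = 62.119. At t = 20.24: DWL = 242.688.
Increase = 242.688 − 62.119 = 180.57.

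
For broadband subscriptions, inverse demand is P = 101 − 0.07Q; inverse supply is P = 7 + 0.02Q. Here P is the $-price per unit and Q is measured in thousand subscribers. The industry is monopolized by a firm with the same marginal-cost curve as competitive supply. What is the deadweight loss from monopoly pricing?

Competitive equilibrium: 101 − 0.07Q = 7 + 0.02Q → Q* = 1044.4444, P* = 27.8889.
Marginal revenue: MR = 101 − 0.14Q. Set MR = MC: 101 − 0.14Q = 7 + 0.02Q → Q_m = 587.5.
Price P_m = 101 − 0.07·587.5 = 59.875; MC(Q_m) = 7 + 0.02·587.5 = 18.75.
Competitive Q* = 1044.4444, so ΔQ = 456.9444; wedge = 59.875 − 18.75 = 41.125.
Welfare loss = ½ × 456.9444 × 41.125 = $9395.92 thousand.

$9395.92 thousand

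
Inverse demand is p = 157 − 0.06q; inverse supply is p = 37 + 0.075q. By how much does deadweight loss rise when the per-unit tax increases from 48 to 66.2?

7697.93

Competitive equilibrium: 157 − 0.06q = 37 + 0.075q → q* = 888.8889, p* = 103.6667.
For a per-unit tax t: Δq = t/0.135, so DWL = ½·t·(t/0.135) = t²/0.27.
At t = 48: DWL = 8533.333. At t = 66.2: DWL = 16231.259.
Increase = 16231.259 − 8533.333 = 7697.93.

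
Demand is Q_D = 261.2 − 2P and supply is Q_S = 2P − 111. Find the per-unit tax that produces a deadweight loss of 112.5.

15

In inverse form: demand P = 130.6 − 0.5Q, supply P = 55.5 + 0.5Q.
Competitive equilibrium: 130.6 − 0.5Q = 55.5 + 0.5Q → Q* = 75.1, P* = 93.05.
A tax t gives ΔQ = t/1 and wedge t, so DWL = t²/2.
t²/2 = 112.5 → t² = 225 → t = 15.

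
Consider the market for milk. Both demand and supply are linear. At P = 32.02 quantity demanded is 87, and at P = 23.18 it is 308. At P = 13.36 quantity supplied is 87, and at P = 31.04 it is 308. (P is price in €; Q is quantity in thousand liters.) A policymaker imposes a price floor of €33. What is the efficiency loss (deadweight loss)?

Demand slope = (23.18 − 32.02)/(308 − 87) = −0.04, so P = 35.5 − 0.04Q.
Supply slope = (31.04 − 13.36)/(308 − 87) = 0.08, so P = 6.4 + 0.08Q.
Competitive equilibrium: 35.5 − 0.04Q = 6.4 + 0.08Q → Q* = 242.5, P* = 25.8.
At the floor P = 33, quantity demanded = (35.5 − 33)/0.04 = 62.5.
Sellers' marginal cost at Q' = 62.5: 6.4 + 0.08·62.5 = 11.4.
ΔQ = 242.5 − 62.5 = 180; wedge = 33 − 11.4 = 21.6.
The triangle = ½ × 180 × 21.6 = €1944 thousand.

€1944 thousand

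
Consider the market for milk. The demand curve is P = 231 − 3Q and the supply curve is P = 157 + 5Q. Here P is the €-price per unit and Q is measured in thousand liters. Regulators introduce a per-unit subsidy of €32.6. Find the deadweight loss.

Competitive equilibrium: 231 − 3Q = 157 + 5Q → Q* = 9.25, P* = 203.25.
The subsidy lowers effective supply by 32.6: P = 124.4 + 5Q.
New quantity: 231 − 3Q = 124.4 + 5Q → Q' = 13.325.
Overproduction ΔQ = 13.325 − 9.25 = 4.075; wedge = subsidy = 32.6.
Deadweight loss = ½ × 4.075 × 32.6 = €66.42 thousand.

€66.42 thousand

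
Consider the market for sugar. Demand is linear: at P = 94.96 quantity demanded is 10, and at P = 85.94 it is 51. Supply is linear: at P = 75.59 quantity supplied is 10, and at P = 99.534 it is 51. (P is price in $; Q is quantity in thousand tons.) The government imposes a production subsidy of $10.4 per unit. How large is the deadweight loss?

Demand slope = (85.94 − 94.96)/(51 − 10) = −0.22, so P = 97.16 − 0.22Q.
Supply slope = (99.534 − 75.59)/(51 − 10) = 0.584, so P = 69.75 + 0.584Q.
Competitive equilibrium: 97.16 − 0.22Q = 69.75 + 0.584Q → Q* = 34.092, P* = 89.6598.
The subsidy lowers effective supply by 10.4: P = 59.35 + 0.584Q.
New quantity: 97.16 − 0.22Q = 59.35 + 0.584Q → Q' = 47.0274.
Overproduction ΔQ = 47.0274 − 34.092 = 12.9354; wedge = subsidy = 10.4.
Deadweight loss = ½ × 12.9354 × 10.4 = $67.26 thousand.

$67.26 thousand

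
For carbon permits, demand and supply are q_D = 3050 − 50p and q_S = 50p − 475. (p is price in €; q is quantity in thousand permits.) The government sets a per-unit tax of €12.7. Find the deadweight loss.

€2016.125 thousand

In inverse form: demand p = 61 − 0.02q, supply p = 9.5 + 0.02q.
Competitive equilibrium: 61 − 0.02q = 9.5 + 0.02q → q* = 1287.5, p* = 35.25.
With the tax, the buyer price exceeds the seller price by 12.7: (61 − 0.02q) − (9.5 + 0.02q) = 12.7 → q' = 970.
Δq = 1287.5 − 970 = 317.5; the wedge equals the tax, 12.7.
DWL = ½ × 317.5 × 12.7 = €2016.125 thousand.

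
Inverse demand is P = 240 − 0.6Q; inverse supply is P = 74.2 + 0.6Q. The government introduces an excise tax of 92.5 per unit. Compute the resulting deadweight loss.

3565.10

Competitive equilibrium: 240 − 0.6Q = 74.2 + 0.6Q → Q* = 138.16667, P* = 157.1.
With the tax, the buyer price exceeds the seller price by 92.5: (240 − 0.6Q) − (74.2 + 0.6Q) = 92.5 → Q' = 61.08333.
ΔQ = 138.16667 − 61.08333 = 77.08334; the wedge equals the tax, 92.5.
DWL = ½ × 77.08334 × 92.5 = 3565.10.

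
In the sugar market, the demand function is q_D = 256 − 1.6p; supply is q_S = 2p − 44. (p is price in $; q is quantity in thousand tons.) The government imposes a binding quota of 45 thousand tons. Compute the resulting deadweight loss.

In inverse form: demand p = 160 − 0.625q, supply p = 22 + 0.5q.
Competitive equilibrium: 160 − 0.625q = 22 + 0.5q → q* = 122.6667, p* = 83.3333.
At q = 45: demand price = 160 − 0.625·45 = 131.875; supply price = 22 + 0.5·45 = 44.5.
Δq = 122.6667 − 45 = 77.6667; wedge = 131.875 − 44.5 = 87.375.
DWL = ½ × 77.6667 × 87.375 = $3393.06 thousand.

$3393.06 thousand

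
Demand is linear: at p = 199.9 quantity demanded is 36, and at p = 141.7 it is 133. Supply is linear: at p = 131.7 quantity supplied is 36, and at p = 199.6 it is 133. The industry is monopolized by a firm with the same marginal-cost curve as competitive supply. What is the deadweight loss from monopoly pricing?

507.24

Demand slope = (141.7 − 199.9)/(133 − 36) = −0.6, so p = 221.5 − 0.6q.
Supply slope = (199.6 − 131.7)/(133 − 36) = 0.7, so p = 106.5 + 0.7q.
Competitive equilibrium: 221.5 − 0.6q = 106.5 + 0.7q → q* = 88.4615, p* = 168.4231.
Marginal revenue: MR = 221.5 − 1.2q. Set MR = MC: 221.5 − 1.2q = 106.5 + 0.7q → q_m = 60.5263.
Price p_m = 221.5 − 0.6·60.5263 = 185.1842; MC(q_m) = 106.5 + 0.7·60.5263 = 148.8684.
Competitive q* = 88.4615, so Δq = 27.9352; wedge = 185.1842 − 148.8684 = 36.3158.
The triangle = ½ × 27.9352 × 36.3158 = 507.24.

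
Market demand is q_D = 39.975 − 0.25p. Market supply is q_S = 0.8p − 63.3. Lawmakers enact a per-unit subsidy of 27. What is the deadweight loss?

69.43

In inverse form: demand p = 159.9 − 4q, supply p = 79.125 + 1.25q.
Competitive equilibrium: 159.9 − 4q = 79.125 + 1.25q → q* = 15.3857, p* = 98.3571.
The subsidy lowers effective supply by 27: p = 52.125 + 1.25q.
New quantity: 159.9 − 4q = 52.125 + 1.25q → q' = 20.5286.
Overproduction Δq = 20.5286 − 15.3857 = 5.1429; wedge = subsidy = 27.
Deadweight loss = ½ × 5.1429 × 27 = 69.43.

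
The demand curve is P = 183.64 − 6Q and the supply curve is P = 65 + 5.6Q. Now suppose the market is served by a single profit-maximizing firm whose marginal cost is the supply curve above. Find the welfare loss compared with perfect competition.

70.51

Competitive equilibrium: 183.64 − 6Q = 65 + 5.6Q → Q* = 10.2276, P* = 122.2745.
Marginal revenue: MR = 183.64 − 12Q. Set MR = MC: 183.64 − 12Q = 65 + 5.6Q → Q_m = 6.7409.
Price P_m = 183.64 − 6·6.7409 = 143.1946; MC(Q_m) = 65 + 5.6·6.7409 = 102.749.
Competitive Q* = 10.2276, so ΔQ = 3.4867; wedge = 143.1946 − 102.749 = 40.4456.
The triangle = ½ × 3.4867 × 40.4456 = 70.51.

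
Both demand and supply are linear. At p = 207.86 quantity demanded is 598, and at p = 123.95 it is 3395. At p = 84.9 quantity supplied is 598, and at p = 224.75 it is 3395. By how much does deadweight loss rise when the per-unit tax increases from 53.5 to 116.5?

Demand slope = (123.95 − 207.86)/(3395 − 598) = −0.03, so p = 225.8 − 0.03q.
Supply slope = (224.75 − 84.9)/(3395 − 598) = 0.05, so p = 55 + 0.05q.
Competitive equilibrium: 225.8 − 0.03q = 55 + 0.05q → q* = 2135, p* = 161.75.
For a per-unit tax t: Δq = t/0.08, so DWL = ½·t·(t/0.08) = t²/0.16.
At t = 53.5: DWL = 17889.063. At t = 116.5: DWL = 84826.563.
Increase = 84826.563 − 17889.063 = 66937.50.

66937.50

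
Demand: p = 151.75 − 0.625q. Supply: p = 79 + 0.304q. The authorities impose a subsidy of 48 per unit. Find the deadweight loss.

Competitive equilibrium: 151.75 − 0.625q = 79 + 0.304q → q* = 78.31, p* = 102.8062.
The subsidy lowers effective supply by 48: p = 31 + 0.304q.
New quantity: 151.75 − 0.625q = 31 + 0.304q → q' = 129.9785.
Overproduction Δq = 129.9785 − 78.31 = 51.6685; wedge = subsidy = 48.
Deadweight loss = ½ × 51.6685 × 48 = 1240.04.

1240.04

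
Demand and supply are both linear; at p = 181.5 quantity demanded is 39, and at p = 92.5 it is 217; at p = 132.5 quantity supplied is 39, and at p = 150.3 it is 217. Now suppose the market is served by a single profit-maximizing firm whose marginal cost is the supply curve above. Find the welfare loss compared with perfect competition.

902.51

Demand slope = (92.5 − 181.5)/(217 − 39) = −0.5, so p = 201 − 0.5q.
Supply slope = (150.3 − 132.5)/(217 − 39) = 0.1, so p = 128.6 + 0.1q.
Competitive equilibrium: 201 − 0.5q = 128.6 + 0.1q → q* = 120.6667, p* = 140.6667.
Marginal revenue: MR = 201 − q. Set MR = MC: 201 − q = 128.6 + 0.1q → q_m = 65.8182.
Price p_m = 201 − 0.5·65.8182 = 168.0909; MC(q_m) = 128.6 + 0.1·65.8182 = 135.1818.
Competitive q* = 120.6667, so Δq = 54.8485; wedge = 168.0909 − 135.1818 = 32.9091.
The triangle = ½ × 54.8485 × 32.9091 = 902.51.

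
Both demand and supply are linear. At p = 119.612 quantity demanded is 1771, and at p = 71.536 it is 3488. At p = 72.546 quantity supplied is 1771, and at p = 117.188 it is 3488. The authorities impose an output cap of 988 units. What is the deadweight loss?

73917.27

Demand slope = (71.536 − 119.612)/(3488 − 1771) = −0.028, so p = 169.2 − 0.028q.
Supply slope = (117.188 − 72.546)/(3488 − 1771) = 0.026, so p = 26.5 + 0.026q.
Competitive equilibrium: 169.2 − 0.028q = 26.5 + 0.026q → q* = 2642.5926, p* = 95.2074.
At q = 988: demand price = 169.2 − 0.028·988 = 141.536; supply price = 26.5 + 0.026·988 = 52.188.
Δq = 2642.5926 − 988 = 1654.5926; wedge = 141.536 − 52.188 = 89.348.
DWL = ½ × 1654.5926 × 89.348 = 73917.27.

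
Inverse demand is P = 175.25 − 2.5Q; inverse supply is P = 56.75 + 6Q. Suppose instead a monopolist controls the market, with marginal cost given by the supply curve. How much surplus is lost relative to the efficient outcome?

Competitive equilibrium: 175.25 − 2.5Q = 56.75 + 6Q → Q* = 13.9412, P* = 140.3971.
Marginal revenue: MR = 175.25 − 5Q. Set MR = MC: 175.25 − 5Q = 56.75 + 6Q → Q_m = 10.7727.
Price P_m = 175.25 − 2.5·10.7727 = 148.3183; MC(Q_m) = 56.75 + 6·10.7727 = 121.3862.
Competitive Q* = 13.9412, so ΔQ = 3.1685; wedge = 148.3183 − 121.3862 = 26.9321.
DWL = ½ × 3.1685 × 26.9321 = 42.67.

42.67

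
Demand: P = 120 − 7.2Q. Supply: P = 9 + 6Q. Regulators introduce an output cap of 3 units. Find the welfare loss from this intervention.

193.10

Competitive equilibrium: 120 − 7.2Q = 9 + 6Q → Q* = 8.4091, P* = 59.4545.
At Q = 3: demand price = 120 − 7.2·3 = 98.4; supply price = 9 + 6·3 = 27.
ΔQ = 8.4091 − 3 = 5.4091; wedge = 98.4 − 27 = 71.4.
DWL = ½ × 5.4091 × 71.4 = 193.10.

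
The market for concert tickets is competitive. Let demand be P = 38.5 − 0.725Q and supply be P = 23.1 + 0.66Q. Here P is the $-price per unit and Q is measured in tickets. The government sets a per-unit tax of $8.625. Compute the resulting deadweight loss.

$26.86

Competitive equilibrium: 38.5 − 0.725Q = 23.1 + 0.66Q → Q* = 11.1191, P* = 30.4386.
With the tax, the buyer price exceeds the seller price by 8.625: (38.5 − 0.725Q) − (23.1 + 0.66Q) = 8.625 → Q' = 4.8917.
ΔQ = 11.1191 − 4.8917 = 6.2274; the wedge equals the tax, 8.625.
Welfare loss = ½ × 6.2274 × 8.625 = $26.86.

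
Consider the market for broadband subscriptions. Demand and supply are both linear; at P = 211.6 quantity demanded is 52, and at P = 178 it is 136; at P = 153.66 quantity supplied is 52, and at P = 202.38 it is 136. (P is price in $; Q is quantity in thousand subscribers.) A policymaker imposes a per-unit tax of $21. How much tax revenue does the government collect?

Demand slope = (178 − 211.6)/(136 − 52) = −0.4, so P = 232.4 − 0.4Q.
Supply slope = (202.38 − 153.66)/(136 − 52) = 0.58, so P = 123.5 + 0.58Q.
Competitive equilibrium: 232.4 − 0.4Q = 123.5 + 0.58Q → Q* = 111.1224, P* = 187.951.
With the tax, the buyer price exceeds the seller price by 21: (232.4 − 0.4Q) − (123.5 + 0.58Q) = 21 → Q' = 89.6939.
Tax revenue = 21 × 89.6939 = $1883.57 thousand.

$1883.57 thousand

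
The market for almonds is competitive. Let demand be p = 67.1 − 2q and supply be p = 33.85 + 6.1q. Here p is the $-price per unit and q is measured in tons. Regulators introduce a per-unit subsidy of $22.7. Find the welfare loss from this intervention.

Competitive equilibrium: 67.1 − 2q = 33.85 + 6.1q → q* = 4.1049, p* = 58.8901.
The subsidy lowers effective supply by 22.7: p = 11.15 + 6.1q.
New quantity: 67.1 − 2q = 11.15 + 6.1q → q' = 6.9074.
Overproduction Δq = 6.9074 − 4.1049 = 2.8025; wedge = subsidy = 22.7.
The triangle = ½ × 2.8025 × 22.7 = $31.81.

$31.81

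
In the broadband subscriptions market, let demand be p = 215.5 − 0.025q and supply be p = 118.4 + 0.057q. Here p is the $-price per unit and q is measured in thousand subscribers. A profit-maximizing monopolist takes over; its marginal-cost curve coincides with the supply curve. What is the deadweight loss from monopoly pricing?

Competitive equilibrium: 215.5 − 0.025q = 118.4 + 0.057q → q* = 1184.1463, p* = 185.8963.
Marginal revenue: MR = 215.5 − 0.05q. Set MR = MC: 215.5 − 0.05q = 118.4 + 0.057q → q_m = 907.4766.
Price p_m = 215.5 − 0.025·907.4766 = 192.8131; MC(q_m) = 118.4 + 0.057·907.4766 = 170.1262.
Competitive q* = 1184.1463, so Δq = 276.6697; wedge = 192.8131 − 170.1262 = 22.6869.
Deadweight loss = ½ × 276.6697 × 22.6869 = $3138.39 thousand.

$3138.39 thousand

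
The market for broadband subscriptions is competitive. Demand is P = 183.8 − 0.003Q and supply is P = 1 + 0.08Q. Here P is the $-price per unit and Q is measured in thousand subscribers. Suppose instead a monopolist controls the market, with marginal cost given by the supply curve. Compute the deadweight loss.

Competitive equilibrium: 183.8 − 0.003Q = 1 + 0.08Q → Q* = 2202.4096, P* = 177.1928.
Marginal revenue: MR = 183.8 − 0.006Q. Set MR = MC: 183.8 − 0.006Q = 1 + 0.08Q → Q_m = 2125.5814.
Price P_m = 183.8 − 0.003·2125.5814 = 177.4233; MC(Q_m) = 1 + 0.08·2125.5814 = 171.0465.
Competitive Q* = 2202.4096, so ΔQ = 76.8282; wedge = 177.4233 − 171.0465 = 6.3768.
Welfare loss = ½ × 76.8282 × 6.3768 = $244.96 thousand.

$244.96 thousand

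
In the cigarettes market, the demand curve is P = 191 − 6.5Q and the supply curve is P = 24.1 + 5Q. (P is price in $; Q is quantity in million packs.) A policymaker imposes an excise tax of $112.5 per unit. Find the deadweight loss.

$550.27 million

Competitive equilibrium: 191 − 6.5Q = 24.1 + 5Q → Q* = 14.513, P* = 96.6652.
With the tax, the buyer price exceeds the seller price by 112.5: (191 − 6.5Q) − (24.1 + 5Q) = 112.5 → Q' = 4.7304.
ΔQ = 14.513 − 4.7304 = 9.7826; the wedge equals the tax, 112.5.
DWL = ½ × 9.7826 × 112.5 = $550.27 million.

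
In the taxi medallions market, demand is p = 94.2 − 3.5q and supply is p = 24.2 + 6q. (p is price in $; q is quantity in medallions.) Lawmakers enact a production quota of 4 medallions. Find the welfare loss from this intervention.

$53.89

Competitive equilibrium: 94.2 − 3.5q = 24.2 + 6q → q* = 7.3684, p* = 68.4105.
At q = 4: demand price = 94.2 − 3.5·4 = 80.2; supply price = 24.2 + 6·4 = 48.2.
Δq = 7.3684 − 4 = 3.3684; wedge = 80.2 − 48.2 = 32.
Welfare loss = ½ × 3.3684 × 32 = $53.89.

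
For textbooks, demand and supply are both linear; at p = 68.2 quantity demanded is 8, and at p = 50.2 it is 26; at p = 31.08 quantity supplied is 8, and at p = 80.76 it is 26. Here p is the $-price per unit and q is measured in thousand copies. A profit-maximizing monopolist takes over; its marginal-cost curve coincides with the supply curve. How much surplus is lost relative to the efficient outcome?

$26.50 thousand

Demand slope = (50.2 − 68.2)/(26 − 8) = −1, so p = 76.2 − q.
Supply slope = (80.76 − 31.08)/(26 − 8) = 2.76, so p = 9 + 2.76q.
Competitive equilibrium: 76.2 − q = 9 + 2.76q → q* = 17.8723, p* = 58.3277.
Marginal revenue: MR = 76.2 − 2q. Set MR = MC: 76.2 − 2q = 9 + 2.76q → q_m = 14.1176.
Price p_m = 76.2 − 1·14.1176 = 62.0824; MC(q_m) = 9 + 2.76·14.1176 = 47.9646.
Competitive q* = 17.8723, so Δq = 3.7547; wedge = 62.0824 − 47.9646 = 14.1178.
Welfare loss = ½ × 3.7547 × 14.1178 = $26.50 thousand.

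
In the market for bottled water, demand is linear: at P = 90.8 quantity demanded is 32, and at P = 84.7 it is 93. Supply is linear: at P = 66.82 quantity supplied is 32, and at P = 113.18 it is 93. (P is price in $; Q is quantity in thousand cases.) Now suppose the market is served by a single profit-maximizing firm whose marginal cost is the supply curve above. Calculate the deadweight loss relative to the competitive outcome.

$16.73 thousand

Demand slope = (84.7 − 90.8)/(93 − 32) = −0.1, so P = 94 − 0.1Q.
Supply slope = (113.18 − 66.82)/(93 − 32) = 0.76, so P = 42.5 + 0.76Q.
Competitive equilibrium: 94 − 0.1Q = 42.5 + 0.76Q → Q* = 59.8837, P* = 88.0116.
Marginal revenue: MR = 94 − 0.2Q. Set MR = MC: 94 − 0.2Q = 42.5 + 0.76Q → Q_m = 53.6458.
Price P_m = 94 − 0.1·53.6458 = 88.6354; MC(Q_m) = 42.5 + 0.76·53.6458 = 83.2708.
Competitive Q* = 59.8837, so ΔQ = 6.2379; wedge = 88.6354 − 83.2708 = 5.3646.
Welfare loss = ½ × 6.2379 × 5.3646 = $16.73 thousand.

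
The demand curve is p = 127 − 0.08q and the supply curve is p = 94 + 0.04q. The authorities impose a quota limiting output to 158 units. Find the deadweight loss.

Competitive equilibrium: 127 − 0.08q = 94 + 0.04q → q* = 275, p* = 105.
At q = 158: demand price = 127 − 0.08·158 = 114.36; supply price = 94 + 0.04·158 = 100.32.
Δq = 275 − 158 = 117; wedge = 114.36 − 100.32 = 14.04.
The triangle = ½ × 117 × 14.04 = 821.34.

821.34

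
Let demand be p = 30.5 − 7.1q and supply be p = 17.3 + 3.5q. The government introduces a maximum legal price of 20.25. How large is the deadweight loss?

Competitive equilibrium: 30.5 − 7.1q = 17.3 + 3.5q → q* = 1.2453, p* = 21.6585.
At the ceiling p = 20.25, quantity supplied = (20.25 − 17.3)/3.5 = 0.8429.
Willingness to pay at q' = 0.8429: 30.5 − 7.1·0.8429 = 24.5154.
Δq = 1.2453 − 0.8429 = 0.4024; wedge = 24.5154 − 20.25 = 4.2654.
DWL = ½ × 0.4024 × 4.2654 = 0.86.

0.86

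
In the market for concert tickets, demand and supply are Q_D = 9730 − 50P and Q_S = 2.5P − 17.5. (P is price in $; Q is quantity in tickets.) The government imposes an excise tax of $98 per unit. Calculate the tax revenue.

In inverse form: demand P = 194.6 − 0.02Q, supply P = 7 + 0.4Q.
Competitive equilibrium: 194.6 − 0.02Q = 7 + 0.4Q → Q* = 446.66667, P* = 185.66667.
With the tax, the buyer price exceeds the seller price by 98: (194.6 − 0.02Q) − (7 + 0.4Q) = 98 → Q' = 213.33333.
Tax revenue = 98 × 213.33333 = $20906.67.

$20906.67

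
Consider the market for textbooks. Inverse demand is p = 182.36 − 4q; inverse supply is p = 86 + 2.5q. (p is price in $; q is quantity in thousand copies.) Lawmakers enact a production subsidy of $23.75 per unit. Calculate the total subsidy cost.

$438.86 thousand

Competitive equilibrium: 182.36 − 4q = 86 + 2.5q → q* = 14.8246, p* = 123.0615.
The subsidy lowers effective supply by 23.75: p = 62.25 + 2.5q.
New quantity: 182.36 − 4q = 62.25 + 2.5q → q' = 18.4785.
Total subsidy cost = 23.75 × 18.4785 = $438.86 thousand.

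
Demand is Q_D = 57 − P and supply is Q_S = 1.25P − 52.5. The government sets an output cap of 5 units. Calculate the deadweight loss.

10

In inverse form: demand P = 57 − Q, supply P = 42 + 0.8Q.
Competitive equilibrium: 57 − Q = 42 + 0.8Q → Q* = 8.3333, P* = 48.6667.
At Q = 5: demand price = 57 − 1·5 = 52; supply price = 42 + 0.8·5 = 46.
ΔQ = 8.3333 − 5 = 3.3333; wedge = 52 − 46 = 6.
Deadweight loss = ½ × 3.3333 × 6 = 10.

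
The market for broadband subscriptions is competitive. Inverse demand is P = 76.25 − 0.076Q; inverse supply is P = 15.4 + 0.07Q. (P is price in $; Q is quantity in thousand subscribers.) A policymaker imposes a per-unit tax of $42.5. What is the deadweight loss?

Competitive equilibrium: 76.25 − 0.076Q = 15.4 + 0.07Q → Q* = 416.7808, P* = 44.5747.
With the tax, the buyer price exceeds the seller price by 42.5: (76.25 − 0.076Q) − (15.4 + 0.07Q) = 42.5 → Q' = 125.6849.
ΔQ = 416.7808 − 125.6849 = 291.0959; the wedge equals the tax, 42.5.
Welfare loss = ½ × 291.0959 × 42.5 = $6185.79 thousand.

$6185.79 thousand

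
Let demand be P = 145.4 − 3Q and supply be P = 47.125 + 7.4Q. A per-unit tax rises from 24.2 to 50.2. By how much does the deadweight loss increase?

93

Competitive equilibrium: 145.4 − 3Q = 47.125 + 7.4Q → Q* = 9.4495, P* = 117.0514.
For a per-unit tax t: ΔQ = t/10.4, so DWL = ½·t·(t/10.4) = t²/20.8.
At t = 24.2: DWL = 28.156. At t = 50.2: DWL = 121.156.
Increase = 121.156 − 28.156 = 93.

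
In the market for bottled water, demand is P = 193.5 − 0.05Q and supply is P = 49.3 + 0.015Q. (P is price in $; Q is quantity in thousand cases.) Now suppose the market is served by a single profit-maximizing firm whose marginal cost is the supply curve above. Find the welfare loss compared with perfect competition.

Competitive equilibrium: 193.5 − 0.05Q = 49.3 + 0.015Q → Q* = 2218.46154, P* = 82.57692.
Marginal revenue: MR = 193.5 − 0.1Q. Set MR = MC: 193.5 − 0.1Q = 49.3 + 0.015Q → Q_m = 1253.91304.
Price P_m = 193.5 − 0.05·1253.91304 = 130.80435; MC(Q_m) = 49.3 + 0.015·1253.91304 = 68.1087.
Competitive Q* = 2218.46154, so ΔQ = 964.5485; wedge = 130.80435 − 68.1087 = 62.69565.
Welfare loss = ½ × 964.5485 × 62.69565 = $30236.50 thousand.

$30236.50 thousand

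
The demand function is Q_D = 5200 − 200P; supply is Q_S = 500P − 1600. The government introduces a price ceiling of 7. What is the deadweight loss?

6446.43

In inverse form: demand P = 26 − 0.005Q, supply P = 3.2 + 0.002Q.
Competitive equilibrium: 26 − 0.005Q = 3.2 + 0.002Q → Q* = 3257.1429, P* = 9.7143.
At the ceiling P = 7, quantity supplied = (7 − 3.2)/0.002 = 1900.
Willingness to pay at Q' = 1900: 26 − 0.005·1900 = 16.5.
ΔQ = 3257.1429 − 1900 = 1357.1429; wedge = 16.5 − 7 = 9.5.
Welfare loss = ½ × 1357.1429 × 9.5 = 6446.43.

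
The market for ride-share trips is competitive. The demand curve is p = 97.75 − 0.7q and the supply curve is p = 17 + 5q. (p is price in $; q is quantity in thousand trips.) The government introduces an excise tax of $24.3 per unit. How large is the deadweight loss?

Competitive equilibrium: 97.75 − 0.7q = 17 + 5q → q* = 14.1667, p* = 87.8333.
With the tax, the buyer price exceeds the seller price by 24.3: (97.75 − 0.7q) − (17 + 5q) = 24.3 → q' = 9.9035.
Δq = 14.1667 − 9.9035 = 4.2632; the wedge equals the tax, 24.3.
The triangle = ½ × 4.2632 × 24.3 = $51.80 thousand.

$51.80 thousand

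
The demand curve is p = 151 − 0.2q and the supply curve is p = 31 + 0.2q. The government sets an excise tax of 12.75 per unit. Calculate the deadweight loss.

Competitive equilibrium: 151 − 0.2q = 31 + 0.2q → q* = 300, p* = 91.
With the tax, the buyer price exceeds the seller price by 12.75: (151 − 0.2q) − (31 + 0.2q) = 12.75 → q' = 268.125.
Δq = 300 − 268.125 = 31.875; the wedge equals the tax, 12.75.
The triangle = ½ × 31.875 × 12.75 = 203.20.

203.20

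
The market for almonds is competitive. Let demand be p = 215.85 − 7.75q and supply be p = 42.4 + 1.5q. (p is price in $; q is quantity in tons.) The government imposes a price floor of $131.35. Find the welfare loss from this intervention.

Competitive equilibrium: 215.85 − 7.75q = 42.4 + 1.5q → q* = 18.7514, p* = 70.527.
At the floor p = 131.35, quantity demanded = (215.85 − 131.35)/7.75 = 10.9032.
Sellers' marginal cost at q' = 10.9032: 42.4 + 1.5·10.9032 = 58.7548.
Δq = 18.7514 − 10.9032 = 7.8482; wedge = 131.35 − 58.7548 = 72.5952.
Welfare loss = ½ × 7.8482 × 72.5952 = $284.87.

$284.87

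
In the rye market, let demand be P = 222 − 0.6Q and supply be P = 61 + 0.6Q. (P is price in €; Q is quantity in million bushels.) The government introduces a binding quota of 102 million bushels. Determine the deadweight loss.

€620.82 million

Competitive equilibrium: 222 − 0.6Q = 61 + 0.6Q → Q* = 134.1667, P* = 141.5.
At Q = 102: demand price = 222 − 0.6·102 = 160.8; supply price = 61 + 0.6·102 = 122.2.
ΔQ = 134.1667 − 102 = 32.1667; wedge = 160.8 − 122.2 = 38.6.
Deadweight loss = ½ × 32.1667 × 38.6 = €620.82 million.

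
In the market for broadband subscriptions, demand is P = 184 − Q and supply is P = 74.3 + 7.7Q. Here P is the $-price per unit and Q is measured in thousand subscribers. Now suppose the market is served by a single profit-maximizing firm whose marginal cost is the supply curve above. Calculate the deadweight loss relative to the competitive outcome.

$7.35 thousand

Competitive equilibrium: 184 − Q = 74.3 + 7.7Q → Q* = 12.6092, P* = 171.3908.
Marginal revenue: MR = 184 − 2Q. Set MR = MC: 184 − 2Q = 74.3 + 7.7Q → Q_m = 11.3093.
Price P_m = 184 − 1·11.3093 = 172.6907; MC(Q_m) = 74.3 + 7.7·11.3093 = 161.3816.
Competitive Q* = 12.6092, so ΔQ = 1.2999; wedge = 172.6907 − 161.3816 = 11.3091.
Welfare loss = ½ × 1.2999 × 11.3091 = $7.35 thousand.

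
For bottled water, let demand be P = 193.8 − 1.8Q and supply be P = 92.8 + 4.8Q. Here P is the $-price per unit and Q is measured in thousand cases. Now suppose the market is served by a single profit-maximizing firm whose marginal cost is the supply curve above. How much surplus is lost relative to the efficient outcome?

Competitive equilibrium: 193.8 − 1.8Q = 92.8 + 4.8Q → Q* = 15.303, P* = 166.2545.
Marginal revenue: MR = 193.8 − 3.6Q. Set MR = MC: 193.8 − 3.6Q = 92.8 + 4.8Q → Q_m = 12.0238.
Price P_m = 193.8 − 1.8·12.0238 = 172.1572; MC(Q_m) = 92.8 + 4.8·12.0238 = 150.5142.
Competitive Q* = 15.303, so ΔQ = 3.2792; wedge = 172.1572 − 150.5142 = 21.643.
Welfare loss = ½ × 3.2792 × 21.643 = $35.49 thousand.

$35.49 thousand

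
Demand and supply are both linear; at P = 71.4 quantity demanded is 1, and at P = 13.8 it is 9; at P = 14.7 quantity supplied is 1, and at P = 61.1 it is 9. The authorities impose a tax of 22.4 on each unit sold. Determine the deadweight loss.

Demand slope = (13.8 − 71.4)/(9 − 1) = −7.2, so P = 78.6 − 7.2Q.
Supply slope = (61.1 − 14.7)/(9 − 1) = 5.8, so P = 8.9 + 5.8Q.
Competitive equilibrium: 78.6 − 7.2Q = 8.9 + 5.8Q → Q* = 5.3615, P* = 39.9969.
With the tax, the buyer price exceeds the seller price by 22.4: (78.6 − 7.2Q) − (8.9 + 5.8Q) = 22.4 → Q' = 3.6385.
ΔQ = 5.3615 − 3.6385 = 1.723; the wedge equals the tax, 22.4.
DWL = ½ × 1.723 × 22.4 = 19.30.

19.30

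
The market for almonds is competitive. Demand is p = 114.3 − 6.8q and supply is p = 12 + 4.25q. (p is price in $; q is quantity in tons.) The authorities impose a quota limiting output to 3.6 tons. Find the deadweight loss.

Competitive equilibrium: 114.3 − 6.8q = 12 + 4.25q → q* = 9.2579, p* = 51.3462.
At q = 3.6: demand price = 114.3 − 6.8·3.6 = 89.82; supply price = 12 + 4.25·3.6 = 27.3.
Δq = 9.2579 − 3.6 = 5.6579; wedge = 89.82 − 27.3 = 62.52.
Welfare loss = ½ × 5.6579 × 62.52 = $176.87.

$176.87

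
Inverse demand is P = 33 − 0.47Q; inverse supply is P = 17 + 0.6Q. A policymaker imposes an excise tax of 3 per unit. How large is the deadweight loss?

Competitive equilibrium: 33 − 0.47Q = 17 + 0.6Q → Q* = 14.9533, P* = 25.972.
With the tax, the buyer price exceeds the seller price by 3: (33 − 0.47Q) − (17 + 0.6Q) = 3 → Q' = 12.1495.
ΔQ = 14.9533 − 12.1495 = 2.8038; the wedge equals the tax, 3.
Deadweight loss = ½ × 2.8038 × 3 = 4.21.

4.21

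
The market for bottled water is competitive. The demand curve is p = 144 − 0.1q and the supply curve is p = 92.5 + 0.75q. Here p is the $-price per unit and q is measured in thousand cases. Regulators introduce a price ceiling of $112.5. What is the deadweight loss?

Competitive equilibrium: 144 − 0.1q = 92.5 + 0.75q → q* = 60.58824, p* = 137.94118.
At the ceiling p = 112.5, quantity supplied = (112.5 − 92.5)/0.75 = 26.66667.
Willingness to pay at q' = 26.66667: 144 − 0.1·26.66667 = 141.33333.
Δq = 60.58824 − 26.66667 = 33.92157; wedge = 141.33333 − 112.5 = 28.83333.
Welfare loss = ½ × 33.92157 × 28.83333 = $489.04 thousand.

$489.04 thousand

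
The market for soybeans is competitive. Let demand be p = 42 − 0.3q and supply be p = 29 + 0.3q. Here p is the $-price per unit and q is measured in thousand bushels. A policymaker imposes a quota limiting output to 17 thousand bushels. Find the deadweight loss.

Competitive equilibrium: 42 − 0.3q = 29 + 0.3q → q* = 21.6667, p* = 35.5.
At q = 17: demand price = 42 − 0.3·17 = 36.9; supply price = 29 + 0.3·17 = 34.1.
Δq = 21.6667 − 17 = 4.6667; wedge = 36.9 − 34.1 = 2.8.
The triangle = ½ × 4.6667 × 2.8 = $6.53 thousand.

$6.53 thousand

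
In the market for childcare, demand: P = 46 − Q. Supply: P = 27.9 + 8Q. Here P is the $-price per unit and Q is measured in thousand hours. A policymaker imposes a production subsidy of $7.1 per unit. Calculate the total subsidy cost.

$19.88 thousand

Competitive equilibrium: 46 − Q = 27.9 + 8Q → Q* = 2.0111, P* = 43.9889.
The subsidy lowers effective supply by 7.1: P = 20.8 + 8Q.
New quantity: 46 − Q = 20.8 + 8Q → Q' = 2.8.
Total subsidy cost = 7.1 × 2.8 = $19.88 thousand.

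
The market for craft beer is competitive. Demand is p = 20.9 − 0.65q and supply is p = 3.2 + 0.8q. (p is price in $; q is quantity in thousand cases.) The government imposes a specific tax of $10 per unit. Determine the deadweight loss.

$34.48 thousand

Competitive equilibrium: 20.9 − 0.65q = 3.2 + 0.8q → q* = 12.2069, p* = 12.9655.
With the tax, the buyer price exceeds the seller price by 10: (20.9 − 0.65q) − (3.2 + 0.8q) = 10 → q' = 5.3103.
Δq = 12.2069 − 5.3103 = 6.8966; the wedge equals the tax, 10.
Welfare loss = ½ × 6.8966 × 10 = $34.48 thousand.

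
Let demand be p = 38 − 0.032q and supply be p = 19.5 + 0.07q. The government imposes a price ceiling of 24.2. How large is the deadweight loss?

665.47

Competitive equilibrium: 38 − 0.032q = 19.5 + 0.07q → q* = 181.3725, p* = 32.1961.
At the ceiling p = 24.2, quantity supplied = (24.2 − 19.5)/0.07 = 67.1429.
Willingness to pay at q' = 67.1429: 38 − 0.032·67.1429 = 35.8514.
Δq = 181.3725 − 67.1429 = 114.2296; wedge = 35.8514 − 24.2 = 11.6514.
Welfare loss = ½ × 114.2296 × 11.6514 = 665.47.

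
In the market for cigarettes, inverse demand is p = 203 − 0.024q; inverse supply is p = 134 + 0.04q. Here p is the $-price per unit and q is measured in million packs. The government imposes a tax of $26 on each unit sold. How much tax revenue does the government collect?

Competitive equilibrium: 203 − 0.024q = 134 + 0.04q → q* = 1078.125, p* = 177.125.
With the tax, the buyer price exceeds the seller price by 26: (203 − 0.024q) − (134 + 0.04q) = 26 → q' = 671.875.
Tax revenue = 26 × 671.875 = $17468.75 million.

$17468.75 million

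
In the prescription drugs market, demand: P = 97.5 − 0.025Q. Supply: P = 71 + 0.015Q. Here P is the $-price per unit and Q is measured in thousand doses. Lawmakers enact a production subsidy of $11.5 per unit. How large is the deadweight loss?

Competitive equilibrium: 97.5 − 0.025Q = 71 + 0.015Q → Q* = 662.5, P* = 80.9375.
The subsidy lowers effective supply by 11.5: P = 59.5 + 0.015Q.
New quantity: 97.5 − 0.025Q = 59.5 + 0.015Q → Q' = 950.
Overproduction ΔQ = 950 − 662.5 = 287.5; wedge = subsidy = 11.5.
Deadweight loss = ½ × 287.5 × 11.5 = $1653.125 thousand.

$1653.125 thousand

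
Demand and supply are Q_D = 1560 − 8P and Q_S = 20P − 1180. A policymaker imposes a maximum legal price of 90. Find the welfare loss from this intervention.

In inverse form: demand P = 195 − 0.125Q, supply P = 59 + 0.05Q.
Competitive equilibrium: 195 − 0.125Q = 59 + 0.05Q → Q* = 777.1429, P* = 97.8571.
At the ceiling P = 90, quantity supplied = (90 − 59)/0.05 = 620.
Willingness to pay at Q' = 620: 195 − 0.125·620 = 117.5.
ΔQ = 777.1429 − 620 = 157.1429; wedge = 117.5 − 90 = 27.5.
The triangle = ½ × 157.1429 × 27.5 = 2160.71.

2160.71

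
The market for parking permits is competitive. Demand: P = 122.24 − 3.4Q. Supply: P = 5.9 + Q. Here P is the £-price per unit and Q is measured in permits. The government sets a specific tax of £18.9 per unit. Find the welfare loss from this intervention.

Competitive equilibrium: 122.24 − 3.4Q = 5.9 + Q → Q* = 26.4409, P* = 32.3409.
With the tax, the buyer price exceeds the seller price by 18.9: (122.24 − 3.4Q) − (5.9 + Q) = 18.9 → Q' = 22.1455.
ΔQ = 26.4409 − 22.1455 = 4.2954; the wedge equals the tax, 18.9.
Deadweight loss = ½ × 4.2954 × 18.9 = £40.59.

£40.59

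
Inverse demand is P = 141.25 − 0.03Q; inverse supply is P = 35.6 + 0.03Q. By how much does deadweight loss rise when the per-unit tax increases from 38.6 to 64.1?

Competitive equilibrium: 141.25 − 0.03Q = 35.6 + 0.03Q → Q* = 1760.8333, P* = 88.425.
For a per-unit tax t: ΔQ = t/0.06, so DWL = ½·t·(t/0.06) = t²/0.12.
At t = 38.6: DWL = 12416.333. At t = 64.1: DWL = 34240.083.
Increase = 34240.083 − 12416.333 = 21823.75.

21823.75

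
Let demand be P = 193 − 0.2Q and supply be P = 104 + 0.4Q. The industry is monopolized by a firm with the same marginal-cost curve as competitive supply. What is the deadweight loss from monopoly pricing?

Competitive equilibrium: 193 − 0.2Q = 104 + 0.4Q → Q* = 148.3333, P* = 163.3333.
Marginal revenue: MR = 193 − 0.4Q. Set MR = MC: 193 − 0.4Q = 104 + 0.4Q → Q_m = 111.25.
Price P_m = 193 − 0.2·111.25 = 170.75; MC(Q_m) = 104 + 0.4·111.25 = 148.5.
Competitive Q* = 148.3333, so ΔQ = 37.0833; wedge = 170.75 − 148.5 = 22.25.
Welfare loss = ½ × 37.0833 × 22.25 = 412.55.

412.55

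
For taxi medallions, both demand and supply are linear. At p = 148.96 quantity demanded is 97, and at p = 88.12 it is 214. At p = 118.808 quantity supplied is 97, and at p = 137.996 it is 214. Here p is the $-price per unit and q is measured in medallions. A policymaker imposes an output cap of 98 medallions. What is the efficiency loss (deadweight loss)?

Demand slope = (88.12 − 148.96)/(214 − 97) = −0.52, so p = 199.4 − 0.52q.
Supply slope = (137.996 − 118.808)/(214 − 97) = 0.164, so p = 102.9 + 0.164q.
Competitive equilibrium: 199.4 − 0.52q = 102.9 + 0.164q → q* = 141.0819, p* = 126.0374.
At q = 98: demand price = 199.4 − 0.52·98 = 148.44; supply price = 102.9 + 0.164·98 = 118.972.
Δq = 141.0819 − 98 = 43.0819; wedge = 148.44 − 118.972 = 29.468.
DWL = ½ × 43.0819 × 29.468 = $634.77.

$634.77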